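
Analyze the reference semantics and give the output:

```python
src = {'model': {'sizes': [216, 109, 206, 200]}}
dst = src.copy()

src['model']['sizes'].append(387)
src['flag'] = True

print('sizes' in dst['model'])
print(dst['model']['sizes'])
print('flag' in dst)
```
True
[216, 109, 206, 200, 387]
False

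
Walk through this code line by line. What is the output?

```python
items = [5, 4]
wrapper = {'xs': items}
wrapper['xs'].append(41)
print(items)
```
[5, 4, 41]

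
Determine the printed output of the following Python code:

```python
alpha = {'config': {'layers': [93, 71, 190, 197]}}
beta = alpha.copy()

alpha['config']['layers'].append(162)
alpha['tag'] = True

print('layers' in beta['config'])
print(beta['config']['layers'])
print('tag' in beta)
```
True
[93, 71, 190, 197, 162]
False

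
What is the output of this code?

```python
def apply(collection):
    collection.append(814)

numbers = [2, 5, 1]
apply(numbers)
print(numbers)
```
[2, 5, 1, 814]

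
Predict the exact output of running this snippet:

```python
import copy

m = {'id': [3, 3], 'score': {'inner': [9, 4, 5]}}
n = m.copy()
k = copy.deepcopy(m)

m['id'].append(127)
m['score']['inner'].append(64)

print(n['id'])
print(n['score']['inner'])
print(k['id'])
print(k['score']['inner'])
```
[3, 3, 127]
[9, 4, 5, 64]
[3, 3]
[9, 4, 5]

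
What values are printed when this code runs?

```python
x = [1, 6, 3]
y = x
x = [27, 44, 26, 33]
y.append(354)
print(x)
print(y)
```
[27, 44, 26, 33]
[1, 6, 3, 354]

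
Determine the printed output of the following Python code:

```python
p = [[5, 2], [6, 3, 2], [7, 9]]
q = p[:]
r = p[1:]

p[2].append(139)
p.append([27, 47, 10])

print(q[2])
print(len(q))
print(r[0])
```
[7, 9, 139]
3
[6, 3, 2]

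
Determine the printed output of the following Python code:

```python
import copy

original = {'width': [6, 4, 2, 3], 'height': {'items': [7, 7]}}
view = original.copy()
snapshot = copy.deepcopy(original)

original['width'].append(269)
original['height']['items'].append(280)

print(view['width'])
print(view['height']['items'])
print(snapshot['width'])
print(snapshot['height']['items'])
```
[6, 4, 2, 3, 269]
[7, 7, 280]
[6, 4, 2, 3]
[7, 7]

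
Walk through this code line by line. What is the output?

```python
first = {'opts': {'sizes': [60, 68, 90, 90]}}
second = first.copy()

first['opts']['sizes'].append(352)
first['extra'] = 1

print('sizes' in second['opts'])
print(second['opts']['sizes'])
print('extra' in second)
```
True
[60, 68, 90, 90, 352]
False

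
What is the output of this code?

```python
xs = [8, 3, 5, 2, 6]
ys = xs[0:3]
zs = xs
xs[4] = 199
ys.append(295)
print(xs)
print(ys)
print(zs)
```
[8, 3, 5, 2, 199]
[8, 3, 5, 295]
[8, 3, 5, 2, 199]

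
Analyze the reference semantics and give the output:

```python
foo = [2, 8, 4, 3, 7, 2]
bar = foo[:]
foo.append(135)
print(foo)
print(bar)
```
[2, 8, 4, 3, 7, 2, 135]
[2, 8, 4, 3, 7, 2]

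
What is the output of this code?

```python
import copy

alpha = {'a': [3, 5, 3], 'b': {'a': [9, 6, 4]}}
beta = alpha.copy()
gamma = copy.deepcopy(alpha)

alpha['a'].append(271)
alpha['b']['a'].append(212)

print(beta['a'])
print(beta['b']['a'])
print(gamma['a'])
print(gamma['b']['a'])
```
[3, 5, 3, 271]
[9, 6, 4, 212]
[3, 5, 3]
[9, 6, 4]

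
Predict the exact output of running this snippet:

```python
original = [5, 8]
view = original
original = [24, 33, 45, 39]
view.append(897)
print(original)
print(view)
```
[24, 33, 45, 39]
[5, 8, 897]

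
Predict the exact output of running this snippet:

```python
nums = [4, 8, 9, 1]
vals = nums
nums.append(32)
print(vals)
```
[4, 8, 9, 1, 32]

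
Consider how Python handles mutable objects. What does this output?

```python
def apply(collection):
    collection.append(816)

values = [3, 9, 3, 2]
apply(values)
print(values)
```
[3, 9, 3, 2, 816]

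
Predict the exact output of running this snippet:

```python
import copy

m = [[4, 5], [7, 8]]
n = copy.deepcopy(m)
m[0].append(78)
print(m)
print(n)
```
[[4, 5, 78], [7, 8]]
[[4, 5], [7, 8]]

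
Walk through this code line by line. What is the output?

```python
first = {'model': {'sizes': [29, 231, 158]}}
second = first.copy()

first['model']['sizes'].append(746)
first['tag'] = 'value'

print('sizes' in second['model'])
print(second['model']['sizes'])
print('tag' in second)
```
True
[29, 231, 158, 746]
False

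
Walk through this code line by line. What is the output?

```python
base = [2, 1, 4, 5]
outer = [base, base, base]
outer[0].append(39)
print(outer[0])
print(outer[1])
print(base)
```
[2, 1, 4, 5, 39]
[2, 1, 4, 5, 39]
[2, 1, 4, 5, 39]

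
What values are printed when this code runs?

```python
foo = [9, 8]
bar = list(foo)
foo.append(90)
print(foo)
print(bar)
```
[9, 8, 90]
[9, 8]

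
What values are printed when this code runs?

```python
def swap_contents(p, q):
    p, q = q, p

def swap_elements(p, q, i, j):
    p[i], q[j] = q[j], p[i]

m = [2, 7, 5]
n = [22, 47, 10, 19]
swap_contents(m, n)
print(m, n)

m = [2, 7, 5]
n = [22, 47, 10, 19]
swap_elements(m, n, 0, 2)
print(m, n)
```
[2, 7, 5] [22, 47, 10, 19]
[10, 7, 5] [22, 47, 2, 19]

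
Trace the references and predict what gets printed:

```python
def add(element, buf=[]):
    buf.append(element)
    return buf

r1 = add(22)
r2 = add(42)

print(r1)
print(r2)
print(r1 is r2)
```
[22, 42]
[22, 42]
True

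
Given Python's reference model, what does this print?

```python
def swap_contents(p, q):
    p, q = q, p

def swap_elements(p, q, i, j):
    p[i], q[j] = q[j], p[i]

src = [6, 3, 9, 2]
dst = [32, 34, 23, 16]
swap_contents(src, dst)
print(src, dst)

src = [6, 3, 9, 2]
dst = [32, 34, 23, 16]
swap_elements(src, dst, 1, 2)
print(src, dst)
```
[6, 3, 9, 2] [32, 34, 23, 16]
[6, 23, 9, 2] [32, 34, 3, 16]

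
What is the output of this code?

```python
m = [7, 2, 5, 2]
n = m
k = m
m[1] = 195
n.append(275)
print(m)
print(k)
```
[7, 195, 5, 2, 275]
[7, 195, 5, 2, 275]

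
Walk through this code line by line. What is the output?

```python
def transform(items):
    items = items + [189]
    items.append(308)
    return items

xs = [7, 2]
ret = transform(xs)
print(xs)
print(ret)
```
[7, 2]
[7, 2, 189, 308]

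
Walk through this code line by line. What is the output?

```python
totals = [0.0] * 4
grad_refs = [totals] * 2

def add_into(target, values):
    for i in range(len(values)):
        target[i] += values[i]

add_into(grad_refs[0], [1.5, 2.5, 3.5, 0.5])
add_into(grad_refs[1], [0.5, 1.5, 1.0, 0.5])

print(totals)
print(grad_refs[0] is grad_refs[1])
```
[2.0, 4.0, 4.5, 1.0]
True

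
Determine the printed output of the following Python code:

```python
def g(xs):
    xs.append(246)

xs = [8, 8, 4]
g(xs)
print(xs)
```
[8, 8, 4, 246]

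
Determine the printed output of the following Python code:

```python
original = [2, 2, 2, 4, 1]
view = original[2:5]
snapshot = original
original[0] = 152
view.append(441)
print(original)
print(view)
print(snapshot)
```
[152, 2, 2, 4, 1]
[2, 4, 1, 441]
[152, 2, 2, 4, 1]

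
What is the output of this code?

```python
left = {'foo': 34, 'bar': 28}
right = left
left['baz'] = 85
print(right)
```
{'foo': 34, 'bar': 28, 'baz': 85}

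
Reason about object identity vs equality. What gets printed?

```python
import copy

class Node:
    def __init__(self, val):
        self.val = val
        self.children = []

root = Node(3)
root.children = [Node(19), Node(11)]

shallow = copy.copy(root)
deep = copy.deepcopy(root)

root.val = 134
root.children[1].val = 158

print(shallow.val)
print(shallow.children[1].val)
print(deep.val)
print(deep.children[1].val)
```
3
158
3
11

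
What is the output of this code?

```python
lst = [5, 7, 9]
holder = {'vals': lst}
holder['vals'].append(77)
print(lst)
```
[5, 7, 9, 77]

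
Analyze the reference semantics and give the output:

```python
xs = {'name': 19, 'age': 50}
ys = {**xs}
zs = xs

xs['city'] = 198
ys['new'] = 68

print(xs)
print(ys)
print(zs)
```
{'name': 19, 'age': 50, 'city': 198}
{'name': 19, 'age': 50, 'new': 68}
{'name': 19, 'age': 50, 'city': 198}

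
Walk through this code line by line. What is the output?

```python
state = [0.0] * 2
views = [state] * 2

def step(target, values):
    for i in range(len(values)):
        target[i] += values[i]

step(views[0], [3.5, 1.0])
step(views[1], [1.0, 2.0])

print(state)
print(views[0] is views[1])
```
[4.5, 3.0]
True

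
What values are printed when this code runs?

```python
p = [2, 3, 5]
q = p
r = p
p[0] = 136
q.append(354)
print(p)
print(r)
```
[136, 3, 5, 354]
[136, 3, 5, 354]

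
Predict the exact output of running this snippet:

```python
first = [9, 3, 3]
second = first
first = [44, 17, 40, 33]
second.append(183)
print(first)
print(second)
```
[44, 17, 40, 33]
[9, 3, 3, 183]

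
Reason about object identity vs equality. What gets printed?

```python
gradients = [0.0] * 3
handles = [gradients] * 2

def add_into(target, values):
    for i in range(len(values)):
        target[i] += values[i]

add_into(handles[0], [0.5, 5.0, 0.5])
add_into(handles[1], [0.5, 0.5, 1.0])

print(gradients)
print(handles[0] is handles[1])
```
[1.0, 5.5, 1.5]
True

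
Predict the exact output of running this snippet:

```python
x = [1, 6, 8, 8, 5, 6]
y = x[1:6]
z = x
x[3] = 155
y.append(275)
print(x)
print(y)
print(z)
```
[1, 6, 8, 155, 5, 6]
[6, 8, 8, 5, 6, 275]
[1, 6, 8, 155, 5, 6]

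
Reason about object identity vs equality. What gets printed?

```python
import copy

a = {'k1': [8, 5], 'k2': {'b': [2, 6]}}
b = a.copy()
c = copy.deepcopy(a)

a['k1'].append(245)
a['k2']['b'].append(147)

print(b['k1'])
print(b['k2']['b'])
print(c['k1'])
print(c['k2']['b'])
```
[8, 5, 245]
[2, 6, 147]
[8, 5]
[2, 6]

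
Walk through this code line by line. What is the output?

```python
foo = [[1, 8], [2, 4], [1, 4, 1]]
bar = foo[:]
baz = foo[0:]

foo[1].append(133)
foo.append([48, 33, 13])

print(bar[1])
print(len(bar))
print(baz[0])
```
[2, 4, 133]
3
[1, 8]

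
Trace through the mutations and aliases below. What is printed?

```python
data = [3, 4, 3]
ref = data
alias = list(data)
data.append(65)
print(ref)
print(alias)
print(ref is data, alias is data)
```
[3, 4, 3, 65]
[3, 4, 3]
True False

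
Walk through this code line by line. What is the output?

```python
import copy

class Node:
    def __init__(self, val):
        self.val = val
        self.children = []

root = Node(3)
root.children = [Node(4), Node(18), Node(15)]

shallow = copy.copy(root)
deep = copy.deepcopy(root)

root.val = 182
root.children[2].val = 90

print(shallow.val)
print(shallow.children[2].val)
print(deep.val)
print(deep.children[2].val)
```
3
90
3
15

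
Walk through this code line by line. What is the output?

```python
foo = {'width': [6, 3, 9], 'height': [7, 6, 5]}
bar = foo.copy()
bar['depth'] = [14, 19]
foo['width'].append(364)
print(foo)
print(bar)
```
{'width': [6, 3, 9, 364], 'height': [7, 6, 5]}
{'width': [6, 3, 9, 364], 'height': [7, 6, 5], 'depth': [14, 19]}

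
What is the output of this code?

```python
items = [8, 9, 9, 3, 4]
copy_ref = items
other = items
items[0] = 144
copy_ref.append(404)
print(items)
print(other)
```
[144, 9, 9, 3, 4, 404]
[144, 9, 9, 3, 4, 404]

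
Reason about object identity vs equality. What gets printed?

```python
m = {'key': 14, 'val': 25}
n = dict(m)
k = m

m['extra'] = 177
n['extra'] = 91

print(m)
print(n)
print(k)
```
{'key': 14, 'val': 25, 'extra': 177}
{'key': 14, 'val': 25, 'extra': 91}
{'key': 14, 'val': 25, 'extra': 177}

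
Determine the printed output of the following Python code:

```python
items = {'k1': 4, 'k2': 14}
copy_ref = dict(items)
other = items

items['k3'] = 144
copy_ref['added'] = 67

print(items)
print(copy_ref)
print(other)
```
{'k1': 4, 'k2': 14, 'k3': 144}
{'k1': 4, 'k2': 14, 'added': 67}
{'k1': 4, 'k2': 14, 'k3': 144}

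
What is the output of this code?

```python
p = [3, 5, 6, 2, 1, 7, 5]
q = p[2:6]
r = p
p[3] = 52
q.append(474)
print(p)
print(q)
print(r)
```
[3, 5, 6, 52, 1, 7, 5]
[6, 2, 1, 7, 474]
[3, 5, 6, 52, 1, 7, 5]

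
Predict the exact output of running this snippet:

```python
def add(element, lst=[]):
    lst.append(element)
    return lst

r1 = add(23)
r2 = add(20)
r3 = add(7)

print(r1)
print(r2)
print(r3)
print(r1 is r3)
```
[23, 20, 7]
[23, 20, 7]
[23, 20, 7]
True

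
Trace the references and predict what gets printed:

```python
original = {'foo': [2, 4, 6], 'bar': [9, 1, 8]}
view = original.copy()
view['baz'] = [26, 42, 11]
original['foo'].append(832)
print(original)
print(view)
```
{'foo': [2, 4, 6, 832], 'bar': [9, 1, 8]}
{'foo': [2, 4, 6, 832], 'bar': [9, 1, 8], 'baz': [26, 42, 11]}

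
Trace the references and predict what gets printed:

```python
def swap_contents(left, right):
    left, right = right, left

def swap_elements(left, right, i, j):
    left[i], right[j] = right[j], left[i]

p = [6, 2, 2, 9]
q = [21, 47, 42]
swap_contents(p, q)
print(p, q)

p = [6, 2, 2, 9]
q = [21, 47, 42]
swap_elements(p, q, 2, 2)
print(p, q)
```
[6, 2, 2, 9] [21, 47, 42]
[6, 2, 42, 9] [21, 47, 2]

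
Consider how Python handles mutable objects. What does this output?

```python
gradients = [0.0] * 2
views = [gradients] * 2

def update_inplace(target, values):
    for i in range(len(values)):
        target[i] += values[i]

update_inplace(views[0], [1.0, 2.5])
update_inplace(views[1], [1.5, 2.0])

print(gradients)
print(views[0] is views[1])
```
[2.5, 4.5]
True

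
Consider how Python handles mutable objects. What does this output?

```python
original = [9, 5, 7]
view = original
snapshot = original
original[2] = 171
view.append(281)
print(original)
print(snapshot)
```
[9, 5, 171, 281]
[9, 5, 171, 281]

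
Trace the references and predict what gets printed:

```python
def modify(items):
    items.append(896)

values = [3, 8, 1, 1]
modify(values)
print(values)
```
[3, 8, 1, 1, 896]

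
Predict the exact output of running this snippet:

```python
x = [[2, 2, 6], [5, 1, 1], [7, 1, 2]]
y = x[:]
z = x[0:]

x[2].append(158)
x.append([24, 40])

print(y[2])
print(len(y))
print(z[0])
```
[7, 1, 2, 158]
3
[2, 2, 6]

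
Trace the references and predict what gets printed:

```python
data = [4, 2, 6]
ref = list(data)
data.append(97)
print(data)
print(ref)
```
[4, 2, 6, 97]
[4, 2, 6]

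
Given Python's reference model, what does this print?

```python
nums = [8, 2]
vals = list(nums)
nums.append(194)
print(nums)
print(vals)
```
[8, 2, 194]
[8, 2]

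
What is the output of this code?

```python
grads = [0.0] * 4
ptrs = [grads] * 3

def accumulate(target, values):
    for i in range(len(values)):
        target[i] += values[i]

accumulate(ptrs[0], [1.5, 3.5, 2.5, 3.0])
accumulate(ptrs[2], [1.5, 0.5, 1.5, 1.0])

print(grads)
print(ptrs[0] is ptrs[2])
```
[3.0, 4.0, 4.0, 4.0]
True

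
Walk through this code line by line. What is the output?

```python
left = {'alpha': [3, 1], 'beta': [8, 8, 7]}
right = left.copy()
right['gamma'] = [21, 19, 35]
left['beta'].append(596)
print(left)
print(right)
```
{'alpha': [3, 1], 'beta': [8, 8, 7, 596]}
{'alpha': [3, 1], 'beta': [8, 8, 7, 596], 'gamma': [21, 19, 35]}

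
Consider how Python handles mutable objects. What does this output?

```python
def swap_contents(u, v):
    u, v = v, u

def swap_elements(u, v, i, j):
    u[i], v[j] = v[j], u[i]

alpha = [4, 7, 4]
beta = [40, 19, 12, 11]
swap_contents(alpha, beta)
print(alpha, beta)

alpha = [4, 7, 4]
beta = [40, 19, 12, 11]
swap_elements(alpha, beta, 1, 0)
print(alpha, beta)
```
[4, 7, 4] [40, 19, 12, 11]
[4, 40, 4] [7, 19, 12, 11]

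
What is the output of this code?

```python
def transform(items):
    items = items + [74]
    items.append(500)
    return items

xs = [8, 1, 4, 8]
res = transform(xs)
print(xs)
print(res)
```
[8, 1, 4, 8]
[8, 1, 4, 8, 74, 500]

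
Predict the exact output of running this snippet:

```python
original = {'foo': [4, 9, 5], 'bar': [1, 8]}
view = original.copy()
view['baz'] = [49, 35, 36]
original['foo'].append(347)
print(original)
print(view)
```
{'foo': [4, 9, 5, 347], 'bar': [1, 8]}
{'foo': [4, 9, 5, 347], 'bar': [1, 8], 'baz': [49, 35, 36]}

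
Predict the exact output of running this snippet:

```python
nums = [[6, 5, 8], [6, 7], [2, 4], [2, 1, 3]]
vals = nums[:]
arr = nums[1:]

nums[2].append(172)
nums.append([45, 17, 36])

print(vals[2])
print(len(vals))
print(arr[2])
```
[2, 4, 172]
4
[2, 1, 3]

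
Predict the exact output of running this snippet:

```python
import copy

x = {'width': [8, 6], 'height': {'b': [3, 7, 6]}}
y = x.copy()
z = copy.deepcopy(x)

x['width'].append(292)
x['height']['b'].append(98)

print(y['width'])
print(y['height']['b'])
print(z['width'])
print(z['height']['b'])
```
[8, 6, 292]
[3, 7, 6, 98]
[8, 6]
[3, 7, 6]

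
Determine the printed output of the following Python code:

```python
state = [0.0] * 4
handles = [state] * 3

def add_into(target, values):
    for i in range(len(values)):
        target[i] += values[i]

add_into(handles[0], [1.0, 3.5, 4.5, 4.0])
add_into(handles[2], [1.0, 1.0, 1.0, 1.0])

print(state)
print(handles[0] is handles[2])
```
[2.0, 4.5, 5.5, 5.0]
True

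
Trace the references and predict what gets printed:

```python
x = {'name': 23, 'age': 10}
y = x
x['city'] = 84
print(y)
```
{'name': 23, 'age': 10, 'city': 84}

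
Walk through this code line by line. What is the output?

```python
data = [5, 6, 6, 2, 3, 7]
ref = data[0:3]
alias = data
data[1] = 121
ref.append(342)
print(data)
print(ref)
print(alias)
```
[5, 121, 6, 2, 3, 7]
[5, 6, 6, 342]
[5, 121, 6, 2, 3, 7]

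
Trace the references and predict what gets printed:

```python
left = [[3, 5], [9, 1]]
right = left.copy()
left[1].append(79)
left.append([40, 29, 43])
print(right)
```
[[3, 5], [9, 1, 79]]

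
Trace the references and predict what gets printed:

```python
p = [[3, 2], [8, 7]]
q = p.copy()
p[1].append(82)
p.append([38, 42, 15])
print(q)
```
[[3, 2], [8, 7, 82]]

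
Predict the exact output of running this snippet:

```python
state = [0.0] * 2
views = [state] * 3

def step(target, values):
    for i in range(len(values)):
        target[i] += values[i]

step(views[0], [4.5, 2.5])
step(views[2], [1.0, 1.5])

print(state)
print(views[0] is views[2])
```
[5.5, 4.0]
True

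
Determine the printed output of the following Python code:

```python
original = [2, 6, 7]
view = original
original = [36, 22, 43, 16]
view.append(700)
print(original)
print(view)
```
[36, 22, 43, 16]
[2, 6, 7, 700]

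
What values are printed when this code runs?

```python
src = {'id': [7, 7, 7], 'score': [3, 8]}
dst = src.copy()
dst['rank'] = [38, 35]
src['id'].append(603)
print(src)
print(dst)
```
{'id': [7, 7, 7, 603], 'score': [3, 8]}
{'id': [7, 7, 7, 603], 'score': [3, 8], 'rank': [38, 35]}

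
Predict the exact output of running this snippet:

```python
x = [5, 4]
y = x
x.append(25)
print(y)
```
[5, 4, 25]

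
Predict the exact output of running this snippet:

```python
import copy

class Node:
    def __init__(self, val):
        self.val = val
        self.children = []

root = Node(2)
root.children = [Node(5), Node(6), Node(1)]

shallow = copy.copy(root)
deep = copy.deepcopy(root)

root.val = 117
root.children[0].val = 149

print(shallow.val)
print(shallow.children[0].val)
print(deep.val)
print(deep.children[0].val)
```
2
149
2
5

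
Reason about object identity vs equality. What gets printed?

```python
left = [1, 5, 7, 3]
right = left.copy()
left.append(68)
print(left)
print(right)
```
[1, 5, 7, 3, 68]
[1, 5, 7, 3]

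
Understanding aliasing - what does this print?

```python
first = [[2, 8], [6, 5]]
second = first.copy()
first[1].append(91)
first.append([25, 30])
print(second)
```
[[2, 8], [6, 5, 91]]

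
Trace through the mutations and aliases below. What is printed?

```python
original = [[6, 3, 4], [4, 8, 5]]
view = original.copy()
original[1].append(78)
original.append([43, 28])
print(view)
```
[[6, 3, 4], [4, 8, 5, 78]]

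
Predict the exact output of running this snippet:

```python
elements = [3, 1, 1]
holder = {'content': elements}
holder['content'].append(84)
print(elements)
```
[3, 1, 1, 84]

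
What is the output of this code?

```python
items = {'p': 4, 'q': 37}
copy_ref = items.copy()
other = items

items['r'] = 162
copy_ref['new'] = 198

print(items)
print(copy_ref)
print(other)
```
{'p': 4, 'q': 37, 'r': 162}
{'p': 4, 'q': 37, 'new': 198}
{'p': 4, 'q': 37, 'r': 162}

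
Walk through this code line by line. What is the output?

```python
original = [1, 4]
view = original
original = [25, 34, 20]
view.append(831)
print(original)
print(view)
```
[25, 34, 20]
[1, 4, 831]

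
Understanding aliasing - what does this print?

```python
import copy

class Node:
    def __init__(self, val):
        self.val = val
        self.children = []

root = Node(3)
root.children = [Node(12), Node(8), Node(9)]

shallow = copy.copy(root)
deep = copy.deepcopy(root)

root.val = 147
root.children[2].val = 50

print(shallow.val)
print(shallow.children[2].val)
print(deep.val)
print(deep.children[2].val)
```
3
50
3
9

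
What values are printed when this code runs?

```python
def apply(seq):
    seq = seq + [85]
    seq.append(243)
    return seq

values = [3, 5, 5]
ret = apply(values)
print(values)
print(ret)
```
[3, 5, 5]
[3, 5, 5, 85, 243]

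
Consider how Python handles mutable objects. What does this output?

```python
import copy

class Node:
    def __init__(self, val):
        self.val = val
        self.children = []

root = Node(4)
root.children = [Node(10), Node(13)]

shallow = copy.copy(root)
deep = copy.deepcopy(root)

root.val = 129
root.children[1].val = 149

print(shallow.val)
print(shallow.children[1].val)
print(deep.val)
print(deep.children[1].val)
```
4
149
4
13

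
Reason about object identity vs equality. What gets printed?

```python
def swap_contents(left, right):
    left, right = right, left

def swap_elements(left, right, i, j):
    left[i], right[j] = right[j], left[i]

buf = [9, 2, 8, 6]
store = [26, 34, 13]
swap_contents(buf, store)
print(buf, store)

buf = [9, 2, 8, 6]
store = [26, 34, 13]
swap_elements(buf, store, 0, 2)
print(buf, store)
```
[9, 2, 8, 6] [26, 34, 13]
[13, 2, 8, 6] [26, 34, 9]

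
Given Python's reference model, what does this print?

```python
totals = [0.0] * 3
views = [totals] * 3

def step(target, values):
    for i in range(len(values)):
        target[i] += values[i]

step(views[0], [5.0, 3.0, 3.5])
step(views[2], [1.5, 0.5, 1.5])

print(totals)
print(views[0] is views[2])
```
[6.5, 3.5, 5.0]
True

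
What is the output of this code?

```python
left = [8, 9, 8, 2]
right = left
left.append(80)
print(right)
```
[8, 9, 8, 2, 80]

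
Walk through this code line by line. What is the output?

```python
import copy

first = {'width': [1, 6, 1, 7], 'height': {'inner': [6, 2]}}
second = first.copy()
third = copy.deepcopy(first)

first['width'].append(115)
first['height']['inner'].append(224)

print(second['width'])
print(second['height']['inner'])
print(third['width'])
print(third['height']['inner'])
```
[1, 6, 1, 7, 115]
[6, 2, 224]
[1, 6, 1, 7]
[6, 2]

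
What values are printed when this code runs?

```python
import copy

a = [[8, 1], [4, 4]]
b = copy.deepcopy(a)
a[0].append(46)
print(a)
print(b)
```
[[8, 1, 46], [4, 4]]
[[8, 1], [4, 4]]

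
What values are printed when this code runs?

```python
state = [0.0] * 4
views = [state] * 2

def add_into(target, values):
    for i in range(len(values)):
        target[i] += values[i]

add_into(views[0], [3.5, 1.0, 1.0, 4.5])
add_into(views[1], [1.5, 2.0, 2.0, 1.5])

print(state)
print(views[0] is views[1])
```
[5.0, 3.0, 3.0, 6.0]
True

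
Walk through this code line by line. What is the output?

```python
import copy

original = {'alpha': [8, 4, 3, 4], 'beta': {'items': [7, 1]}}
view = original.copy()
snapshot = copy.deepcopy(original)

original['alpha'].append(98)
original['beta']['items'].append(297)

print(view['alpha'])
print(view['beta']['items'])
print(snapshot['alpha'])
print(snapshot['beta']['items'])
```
[8, 4, 3, 4, 98]
[7, 1, 297]
[8, 4, 3, 4]
[7, 1]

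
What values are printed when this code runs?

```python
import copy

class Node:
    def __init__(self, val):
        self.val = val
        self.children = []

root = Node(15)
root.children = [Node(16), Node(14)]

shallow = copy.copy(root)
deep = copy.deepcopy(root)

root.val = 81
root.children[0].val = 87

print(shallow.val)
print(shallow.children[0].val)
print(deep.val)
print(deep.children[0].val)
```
15
87
15
16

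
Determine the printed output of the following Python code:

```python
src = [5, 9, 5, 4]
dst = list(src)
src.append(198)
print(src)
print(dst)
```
[5, 9, 5, 4, 198]
[5, 9, 5, 4]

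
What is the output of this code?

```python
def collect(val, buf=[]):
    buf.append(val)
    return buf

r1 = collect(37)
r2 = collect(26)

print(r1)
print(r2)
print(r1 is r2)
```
[37, 26]
[37, 26]
True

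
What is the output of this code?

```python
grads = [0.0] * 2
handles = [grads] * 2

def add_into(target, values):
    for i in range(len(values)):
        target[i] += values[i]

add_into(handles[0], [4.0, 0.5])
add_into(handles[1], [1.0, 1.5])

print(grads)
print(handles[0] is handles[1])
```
[5.0, 2.0]
True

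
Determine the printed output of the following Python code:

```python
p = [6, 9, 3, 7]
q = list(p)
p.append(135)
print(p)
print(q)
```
[6, 9, 3, 7, 135]
[6, 9, 3, 7]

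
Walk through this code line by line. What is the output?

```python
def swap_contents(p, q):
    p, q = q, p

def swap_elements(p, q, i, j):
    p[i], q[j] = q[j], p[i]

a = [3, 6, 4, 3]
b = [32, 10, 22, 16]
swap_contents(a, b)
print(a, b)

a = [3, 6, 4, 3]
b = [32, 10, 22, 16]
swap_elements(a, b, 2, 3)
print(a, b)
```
[3, 6, 4, 3] [32, 10, 22, 16]
[3, 6, 16, 3] [32, 10, 22, 4]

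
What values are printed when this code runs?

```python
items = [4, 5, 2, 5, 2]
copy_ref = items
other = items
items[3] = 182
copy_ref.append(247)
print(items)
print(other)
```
[4, 5, 2, 182, 2, 247]
[4, 5, 2, 182, 2, 247]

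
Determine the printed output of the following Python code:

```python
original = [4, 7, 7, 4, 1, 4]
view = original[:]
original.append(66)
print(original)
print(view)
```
[4, 7, 7, 4, 1, 4, 66]
[4, 7, 7, 4, 1, 4]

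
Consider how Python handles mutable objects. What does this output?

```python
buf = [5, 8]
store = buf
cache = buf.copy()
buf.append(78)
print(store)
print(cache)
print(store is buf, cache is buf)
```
[5, 8, 78]
[5, 8]
True False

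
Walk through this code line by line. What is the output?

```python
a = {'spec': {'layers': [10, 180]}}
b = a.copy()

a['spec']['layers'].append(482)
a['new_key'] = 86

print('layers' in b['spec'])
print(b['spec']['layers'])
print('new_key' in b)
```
True
[10, 180, 482]
False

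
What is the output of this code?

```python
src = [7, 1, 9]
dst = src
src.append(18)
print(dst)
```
[7, 1, 9, 18]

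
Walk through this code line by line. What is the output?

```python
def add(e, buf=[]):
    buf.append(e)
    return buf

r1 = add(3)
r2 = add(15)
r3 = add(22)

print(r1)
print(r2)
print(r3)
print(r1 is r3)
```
[3, 15, 22]
[3, 15, 22]
[3, 15, 22]
True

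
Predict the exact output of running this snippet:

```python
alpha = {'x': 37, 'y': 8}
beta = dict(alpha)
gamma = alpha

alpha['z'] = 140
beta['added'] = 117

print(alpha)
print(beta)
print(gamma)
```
{'x': 37, 'y': 8, 'z': 140}
{'x': 37, 'y': 8, 'added': 117}
{'x': 37, 'y': 8, 'z': 140}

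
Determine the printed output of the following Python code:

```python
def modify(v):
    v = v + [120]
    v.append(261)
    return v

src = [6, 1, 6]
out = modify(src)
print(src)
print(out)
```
[6, 1, 6]
[6, 1, 6, 120, 261]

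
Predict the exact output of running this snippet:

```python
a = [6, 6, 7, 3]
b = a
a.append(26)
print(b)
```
[6, 6, 7, 3, 26]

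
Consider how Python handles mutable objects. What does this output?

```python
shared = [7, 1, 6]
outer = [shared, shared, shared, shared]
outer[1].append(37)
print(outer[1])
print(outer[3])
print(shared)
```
[7, 1, 6, 37]
[7, 1, 6, 37]
[7, 1, 6, 37]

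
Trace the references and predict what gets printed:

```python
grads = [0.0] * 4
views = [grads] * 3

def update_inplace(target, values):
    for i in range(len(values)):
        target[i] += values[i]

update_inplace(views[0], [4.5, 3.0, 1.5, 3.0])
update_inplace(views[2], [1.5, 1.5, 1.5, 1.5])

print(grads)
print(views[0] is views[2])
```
[6.0, 4.5, 3.0, 4.5]
True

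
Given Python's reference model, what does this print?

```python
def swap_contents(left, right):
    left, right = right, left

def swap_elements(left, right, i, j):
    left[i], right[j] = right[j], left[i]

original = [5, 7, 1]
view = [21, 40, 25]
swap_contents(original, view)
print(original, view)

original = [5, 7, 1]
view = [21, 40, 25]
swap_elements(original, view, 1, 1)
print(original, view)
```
[5, 7, 1] [21, 40, 25]
[5, 40, 1] [21, 7, 25]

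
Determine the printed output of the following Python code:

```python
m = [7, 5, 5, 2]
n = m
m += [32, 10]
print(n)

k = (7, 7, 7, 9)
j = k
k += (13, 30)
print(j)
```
[7, 5, 5, 2, 32, 10]
(7, 7, 7, 9)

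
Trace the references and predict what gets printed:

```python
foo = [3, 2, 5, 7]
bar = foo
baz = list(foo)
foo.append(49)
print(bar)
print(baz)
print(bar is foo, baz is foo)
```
[3, 2, 5, 7, 49]
[3, 2, 5, 7]
True False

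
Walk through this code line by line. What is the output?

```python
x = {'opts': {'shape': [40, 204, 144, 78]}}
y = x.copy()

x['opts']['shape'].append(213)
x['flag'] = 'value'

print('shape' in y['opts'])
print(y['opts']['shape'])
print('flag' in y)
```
True
[40, 204, 144, 78, 213]
False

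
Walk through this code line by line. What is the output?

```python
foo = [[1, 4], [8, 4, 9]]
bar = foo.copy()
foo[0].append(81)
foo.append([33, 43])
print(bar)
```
[[1, 4, 81], [8, 4, 9]]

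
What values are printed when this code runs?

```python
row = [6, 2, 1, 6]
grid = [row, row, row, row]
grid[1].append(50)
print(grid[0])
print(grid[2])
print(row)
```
[6, 2, 1, 6, 50]
[6, 2, 1, 6, 50]
[6, 2, 1, 6, 50]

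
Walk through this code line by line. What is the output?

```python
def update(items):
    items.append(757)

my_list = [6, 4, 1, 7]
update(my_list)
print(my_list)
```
[6, 4, 1, 7, 757]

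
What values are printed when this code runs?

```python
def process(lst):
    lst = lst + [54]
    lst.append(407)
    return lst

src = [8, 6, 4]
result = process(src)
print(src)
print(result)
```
[8, 6, 4]
[8, 6, 4, 54, 407]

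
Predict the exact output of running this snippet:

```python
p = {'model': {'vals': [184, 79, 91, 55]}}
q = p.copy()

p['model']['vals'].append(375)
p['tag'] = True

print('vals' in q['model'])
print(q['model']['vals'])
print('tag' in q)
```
True
[184, 79, 91, 55, 375]
False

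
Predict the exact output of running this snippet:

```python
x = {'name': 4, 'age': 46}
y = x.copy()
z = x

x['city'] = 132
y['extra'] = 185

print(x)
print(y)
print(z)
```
{'name': 4, 'age': 46, 'city': 132}
{'name': 4, 'age': 46, 'extra': 185}
{'name': 4, 'age': 46, 'city': 132}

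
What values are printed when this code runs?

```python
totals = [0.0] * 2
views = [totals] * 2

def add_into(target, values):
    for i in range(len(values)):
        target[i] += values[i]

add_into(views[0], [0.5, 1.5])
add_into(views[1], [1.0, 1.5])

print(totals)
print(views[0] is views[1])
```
[1.5, 3.0]
True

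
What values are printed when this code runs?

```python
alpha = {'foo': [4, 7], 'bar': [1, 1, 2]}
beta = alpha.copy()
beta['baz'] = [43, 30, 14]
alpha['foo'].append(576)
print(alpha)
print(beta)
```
{'foo': [4, 7, 576], 'bar': [1, 1, 2]}
{'foo': [4, 7, 576], 'bar': [1, 1, 2], 'baz': [43, 30, 14]}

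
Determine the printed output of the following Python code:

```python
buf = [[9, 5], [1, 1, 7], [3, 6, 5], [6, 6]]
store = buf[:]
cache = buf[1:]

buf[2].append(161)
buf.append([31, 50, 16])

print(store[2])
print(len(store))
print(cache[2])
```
[3, 6, 5, 161]
4
[6, 6]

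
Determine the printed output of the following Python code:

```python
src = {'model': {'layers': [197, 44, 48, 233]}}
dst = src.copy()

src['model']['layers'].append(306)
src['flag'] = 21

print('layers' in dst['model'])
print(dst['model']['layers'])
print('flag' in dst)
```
True
[197, 44, 48, 233, 306]
False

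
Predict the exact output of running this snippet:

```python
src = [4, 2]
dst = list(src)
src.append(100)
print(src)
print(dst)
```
[4, 2, 100]
[4, 2]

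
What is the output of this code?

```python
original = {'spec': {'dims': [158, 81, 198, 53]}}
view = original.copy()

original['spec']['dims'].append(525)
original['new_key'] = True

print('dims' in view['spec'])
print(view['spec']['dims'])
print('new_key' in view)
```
True
[158, 81, 198, 53, 525]
False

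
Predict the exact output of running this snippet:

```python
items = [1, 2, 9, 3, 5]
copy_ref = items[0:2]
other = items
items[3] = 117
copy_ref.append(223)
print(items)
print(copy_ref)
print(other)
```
[1, 2, 9, 117, 5]
[1, 2, 223]
[1, 2, 9, 117, 5]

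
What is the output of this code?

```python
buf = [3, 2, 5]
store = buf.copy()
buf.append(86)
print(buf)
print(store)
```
[3, 2, 5, 86]
[3, 2, 5]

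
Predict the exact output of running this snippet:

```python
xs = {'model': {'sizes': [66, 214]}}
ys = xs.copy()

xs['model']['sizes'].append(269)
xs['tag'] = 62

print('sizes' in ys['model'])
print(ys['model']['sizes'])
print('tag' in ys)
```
True
[66, 214, 269]
False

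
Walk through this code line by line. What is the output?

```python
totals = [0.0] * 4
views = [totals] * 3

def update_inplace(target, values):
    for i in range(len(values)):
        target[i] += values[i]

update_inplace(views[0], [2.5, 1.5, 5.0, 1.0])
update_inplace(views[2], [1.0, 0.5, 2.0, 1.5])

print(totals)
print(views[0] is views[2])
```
[3.5, 2.0, 7.0, 2.5]
True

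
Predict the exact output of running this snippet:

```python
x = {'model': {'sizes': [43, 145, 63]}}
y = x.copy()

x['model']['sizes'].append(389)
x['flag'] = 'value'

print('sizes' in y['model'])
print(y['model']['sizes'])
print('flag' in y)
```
True
[43, 145, 63, 389]
False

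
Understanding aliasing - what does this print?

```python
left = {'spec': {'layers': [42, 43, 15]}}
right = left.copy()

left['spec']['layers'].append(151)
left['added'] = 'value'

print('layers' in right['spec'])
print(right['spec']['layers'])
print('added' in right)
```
True
[42, 43, 15, 151]
False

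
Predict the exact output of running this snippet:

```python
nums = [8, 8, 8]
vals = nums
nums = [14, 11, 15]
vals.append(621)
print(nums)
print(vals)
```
[14, 11, 15]
[8, 8, 8, 621]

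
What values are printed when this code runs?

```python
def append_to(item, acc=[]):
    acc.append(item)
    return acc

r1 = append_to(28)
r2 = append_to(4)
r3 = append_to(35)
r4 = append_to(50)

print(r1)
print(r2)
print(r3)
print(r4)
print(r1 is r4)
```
[28, 4, 35, 50]
[28, 4, 35, 50]
[28, 4, 35, 50]
[28, 4, 35, 50]
True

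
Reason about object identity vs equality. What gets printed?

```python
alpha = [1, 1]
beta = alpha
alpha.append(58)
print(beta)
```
[1, 1, 58]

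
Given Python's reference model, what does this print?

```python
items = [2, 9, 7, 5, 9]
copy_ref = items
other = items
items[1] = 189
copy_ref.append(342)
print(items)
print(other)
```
[2, 189, 7, 5, 9, 342]
[2, 189, 7, 5, 9, 342]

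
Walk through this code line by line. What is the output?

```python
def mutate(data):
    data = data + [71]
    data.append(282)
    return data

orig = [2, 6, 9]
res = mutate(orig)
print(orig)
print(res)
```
[2, 6, 9]
[2, 6, 9, 71, 282]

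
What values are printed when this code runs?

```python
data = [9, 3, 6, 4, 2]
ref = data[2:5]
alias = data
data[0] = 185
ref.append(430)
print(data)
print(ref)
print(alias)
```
[185, 3, 6, 4, 2]
[6, 4, 2, 430]
[185, 3, 6, 4, 2]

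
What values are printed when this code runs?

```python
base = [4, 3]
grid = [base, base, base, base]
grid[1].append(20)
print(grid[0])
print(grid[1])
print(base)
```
[4, 3, 20]
[4, 3, 20]
[4, 3, 20]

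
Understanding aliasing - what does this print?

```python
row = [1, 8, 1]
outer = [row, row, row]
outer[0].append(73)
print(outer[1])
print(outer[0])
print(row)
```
[1, 8, 1, 73]
[1, 8, 1, 73]
[1, 8, 1, 73]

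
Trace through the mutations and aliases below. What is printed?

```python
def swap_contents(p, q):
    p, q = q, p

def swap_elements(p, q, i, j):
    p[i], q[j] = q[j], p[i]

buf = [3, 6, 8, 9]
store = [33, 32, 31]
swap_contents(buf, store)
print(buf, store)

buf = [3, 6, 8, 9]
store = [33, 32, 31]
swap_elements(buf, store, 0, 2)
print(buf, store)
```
[3, 6, 8, 9] [33, 32, 31]
[31, 6, 8, 9] [33, 32, 3]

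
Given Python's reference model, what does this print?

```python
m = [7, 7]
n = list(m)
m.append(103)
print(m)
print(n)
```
[7, 7, 103]
[7, 7]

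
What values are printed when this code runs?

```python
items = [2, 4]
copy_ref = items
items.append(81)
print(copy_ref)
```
[2, 4, 81]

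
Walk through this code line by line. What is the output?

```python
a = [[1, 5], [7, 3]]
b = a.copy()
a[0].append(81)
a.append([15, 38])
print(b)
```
[[1, 5, 81], [7, 3]]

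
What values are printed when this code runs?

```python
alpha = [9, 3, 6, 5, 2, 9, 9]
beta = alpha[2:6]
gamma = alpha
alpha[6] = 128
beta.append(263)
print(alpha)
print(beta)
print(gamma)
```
[9, 3, 6, 5, 2, 9, 128]
[6, 5, 2, 9, 263]
[9, 3, 6, 5, 2, 9, 128]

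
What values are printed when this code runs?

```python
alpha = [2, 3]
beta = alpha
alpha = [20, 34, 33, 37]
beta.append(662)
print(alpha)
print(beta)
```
[20, 34, 33, 37]
[2, 3, 662]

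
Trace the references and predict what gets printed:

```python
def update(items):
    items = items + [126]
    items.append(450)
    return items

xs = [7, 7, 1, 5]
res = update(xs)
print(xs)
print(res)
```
[7, 7, 1, 5]
[7, 7, 1, 5, 126, 450]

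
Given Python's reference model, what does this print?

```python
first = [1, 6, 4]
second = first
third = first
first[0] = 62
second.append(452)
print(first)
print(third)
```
[62, 6, 4, 452]
[62, 6, 4, 452]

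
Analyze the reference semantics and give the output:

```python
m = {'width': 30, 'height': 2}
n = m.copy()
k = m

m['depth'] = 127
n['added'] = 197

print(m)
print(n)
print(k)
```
{'width': 30, 'height': 2, 'depth': 127}
{'width': 30, 'height': 2, 'added': 197}
{'width': 30, 'height': 2, 'depth': 127}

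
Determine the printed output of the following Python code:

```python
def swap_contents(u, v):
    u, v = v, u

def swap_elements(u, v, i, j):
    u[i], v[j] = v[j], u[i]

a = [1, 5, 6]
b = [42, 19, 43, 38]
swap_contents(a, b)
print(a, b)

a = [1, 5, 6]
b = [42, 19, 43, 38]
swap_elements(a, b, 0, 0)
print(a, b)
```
[1, 5, 6] [42, 19, 43, 38]
[42, 5, 6] [1, 19, 43, 38]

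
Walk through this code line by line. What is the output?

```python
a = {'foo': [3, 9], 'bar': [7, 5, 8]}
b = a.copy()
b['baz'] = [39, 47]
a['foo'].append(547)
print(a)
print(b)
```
{'foo': [3, 9, 547], 'bar': [7, 5, 8]}
{'foo': [3, 9, 547], 'bar': [7, 5, 8], 'baz': [39, 47]}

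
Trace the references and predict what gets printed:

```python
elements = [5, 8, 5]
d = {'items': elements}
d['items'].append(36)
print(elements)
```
[5, 8, 5, 36]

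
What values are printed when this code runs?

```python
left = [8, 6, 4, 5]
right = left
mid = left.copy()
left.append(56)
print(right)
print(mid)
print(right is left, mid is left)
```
[8, 6, 4, 5, 56]
[8, 6, 4, 5]
True False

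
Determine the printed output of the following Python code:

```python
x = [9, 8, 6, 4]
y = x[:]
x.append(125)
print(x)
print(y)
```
[9, 8, 6, 4, 125]
[9, 8, 6, 4]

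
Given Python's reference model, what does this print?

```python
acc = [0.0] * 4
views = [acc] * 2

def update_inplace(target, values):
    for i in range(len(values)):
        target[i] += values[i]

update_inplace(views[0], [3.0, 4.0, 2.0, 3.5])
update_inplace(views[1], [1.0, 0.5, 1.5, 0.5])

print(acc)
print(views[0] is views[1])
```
[4.0, 4.5, 3.5, 4.0]
True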